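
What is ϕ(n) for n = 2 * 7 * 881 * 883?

φ(2) = 2 − 1 = 1.
φ(7) = 7 − 1 = 6.
φ(881) = 881 − 1 = 880.
φ(883) = 883 − 1 = 882.
Since φ is multiplicative, φ(10890922) = 1 · 6 · 880 · 882 = 4656960.

4656960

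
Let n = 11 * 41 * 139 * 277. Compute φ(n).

φ(17364853) = 17364853 · (1 − 1/11) · (1 − 1/41) · (1 − 1/139) · (1 − 1/277)
       = 17364853 · 15235200/17364853 = 15235200.

15235200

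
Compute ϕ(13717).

Prime factorization: 13717 = 11 · 29 · 43.
φ(13717) = 13717 · (1 − 1/11) · (1 − 1/29) · (1 − 1/43)
       = 13717 · 11760/13717 = 11760.

11760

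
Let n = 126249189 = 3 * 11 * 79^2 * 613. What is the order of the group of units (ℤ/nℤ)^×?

φ(3) = 3 − 1 = 2.
φ(11) = 11 − 1 = 10.
φ(79^2) = 79^1·(79−1) = 79·78 = 6162.
φ(613) = 613 − 1 = 612.
Since φ is multiplicative, φ(126249189) = 2 · 10 · 6162 · 612 = 75422880.

75422880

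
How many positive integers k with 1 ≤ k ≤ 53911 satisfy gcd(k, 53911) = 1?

Factor 53911: 53911 = 11 · 13**2 · 29.
φ(53911) = 53911 · (1 − 1/11) · (1 − 1/13) · (1 − 1/29)
       = 53911 · 3360/4147 = 43680.

43680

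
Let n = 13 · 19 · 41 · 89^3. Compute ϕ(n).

6022494720

φ(7139221063) = 7139221063 · (1 − 1/13) · (1 − 1/19) · (1 − 1/41) · (1 − 1/89)
       = 7139221063 · 760320/901303 = 6022494720.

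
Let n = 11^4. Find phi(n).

13310

φ(14641) = 14641 · (1 − 1/11)
       = 14641 · 10/11 = 13310.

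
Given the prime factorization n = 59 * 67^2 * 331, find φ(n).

84637080

φ(59) = 59 − 1 = 58.
φ(67^2) = 67^2 − 67^1 = 4489 − 67 = 4422.
φ(331) = 331 − 1 = 330.
φ(87665681) = 58 × 4422 × 330 = 84637080.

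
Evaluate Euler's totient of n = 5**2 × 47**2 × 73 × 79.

φ(318482575) = 318482575 · (1 − 1/5) · (1 − 1/47) · (1 − 1/73) · (1 − 1/79)
       = 318482575 · 1033344/1355245 = 242835840.

242835840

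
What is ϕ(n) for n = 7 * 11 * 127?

φ(7) = 7 − 1 = 6.
φ(11) = 11 − 1 = 10.
φ(127) = 127 − 1 = 126.
Since φ is multiplicative, φ(9779) = 6 · 10 · 126 = 7560.

7560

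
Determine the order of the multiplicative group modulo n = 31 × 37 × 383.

φ(31) = 31 − 1 = 30.
φ(37) = 37 − 1 = 36.
φ(383) = 383 − 1 = 382.
Multiply: 30 · 36 · 382 = 412560.

412560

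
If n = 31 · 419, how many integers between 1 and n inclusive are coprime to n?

φ(31) = 31 − 1 = 30.
φ(419) = 419 − 1 = 418.
φ(12989) = 30 × 418 = 12540.

12540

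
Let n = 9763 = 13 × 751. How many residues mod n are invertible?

9000

φ(13) = 13 − 1 = 12.
φ(751) = 751 − 1 = 750.
φ(9763) = 12 × 750 = 9000.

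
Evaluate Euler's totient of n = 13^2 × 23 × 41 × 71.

9609600

φ(13^2) = 13^1·(13−1) = 13·12 = 156.
φ(23) = 23 − 1 = 22.
φ(41) = 41 − 1 = 40.
φ(71) = 71 − 1 = 70.
Multiply: 156 · 22 · 40 · 70 = 9609600.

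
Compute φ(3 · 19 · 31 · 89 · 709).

φ(111499467) = 111499467 · (1 − 1/3) · (1 − 1/19) · (1 − 1/31) · (1 − 1/89) · (1 − 1/709)
       = 111499467 · 67288320/111499467 = 67288320.

67288320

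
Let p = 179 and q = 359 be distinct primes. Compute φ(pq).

φ(64261) = 64261 · (1 − 1/179) · (1 − 1/359)
       = 64261 · 63724/64261 = 63724.

63724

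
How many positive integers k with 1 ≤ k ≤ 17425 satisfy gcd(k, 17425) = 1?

12800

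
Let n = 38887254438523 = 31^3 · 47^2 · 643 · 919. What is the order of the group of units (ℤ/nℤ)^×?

36734830583760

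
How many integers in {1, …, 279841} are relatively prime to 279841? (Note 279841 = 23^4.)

267674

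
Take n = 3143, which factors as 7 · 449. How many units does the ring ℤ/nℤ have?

2688

φ(7) = 7 − 1 = 6.
φ(449) = 449 − 1 = 448.
Since φ is multiplicative, φ(3143) = 6 · 448 = 2688.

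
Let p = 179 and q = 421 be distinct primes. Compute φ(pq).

74760

φ(75359) = 75359 · (1 − 1/179) · (1 − 1/421)
       = 75359 · 74760/75359 = 74760.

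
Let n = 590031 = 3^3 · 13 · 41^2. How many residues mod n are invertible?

φ(590031) = 590031 · (1 − 1/3) · (1 − 1/13) · (1 − 1/41)
       = 590031 · 960/1599 = 354240.

354240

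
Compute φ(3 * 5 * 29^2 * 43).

φ(542445) = 542445 · (1 − 1/3) · (1 − 1/5) · (1 − 1/29) · (1 − 1/43)
       = 542445 · 9408/18705 = 272832.

272832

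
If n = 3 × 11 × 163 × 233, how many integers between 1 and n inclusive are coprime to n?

φ(1253307) = 1253307 · (1 − 1/3) · (1 − 1/11) · (1 − 1/163) · (1 − 1/233)
       = 1253307 · 751680/1253307 = 751680.

751680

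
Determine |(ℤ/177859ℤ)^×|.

142560

Factor 177859: 177859 = 11 × 19 × 23 × 37.
φ(11) = 11 − 1 = 10.
φ(19) = 19 − 1 = 18.
φ(23) = 23 − 1 = 22.
φ(37) = 37 − 1 = 36.
Multiply: 10 · 18 · 22 · 36 = 142560.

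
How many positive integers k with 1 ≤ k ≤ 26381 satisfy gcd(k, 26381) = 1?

First factor: 26381 = 23 · 31 · 37.
φ(26381) = 26381 · (1 − 1/23) · (1 − 1/31) · (1 − 1/37)
       = 26381 · 23760/26381 = 23760.

23760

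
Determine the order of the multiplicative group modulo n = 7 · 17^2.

1632

φ(7) = 7 − 1 = 6.
φ(17^2) = 17^1·(17−1) = 17·16 = 272.
Multiply: 6 · 272 = 1632.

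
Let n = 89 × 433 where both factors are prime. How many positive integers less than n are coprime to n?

38016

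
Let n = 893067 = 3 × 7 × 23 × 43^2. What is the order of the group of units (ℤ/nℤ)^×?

φ(893067) = 893067 · (1 − 1/3) · (1 − 1/7) · (1 − 1/23) · (1 − 1/43)
       = 893067 · 11088/20769 = 476784.

476784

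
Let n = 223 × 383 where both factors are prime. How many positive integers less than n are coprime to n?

For distinct primes, φ(pq) = (p−1)(q−1) = 222 × 382 = 84804.

84804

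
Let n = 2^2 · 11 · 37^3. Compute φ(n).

φ(2228732) = 2228732 · (1 − 1/2) · (1 − 1/11) · (1 − 1/37)
       = 2228732 · 360/814 = 985680.

985680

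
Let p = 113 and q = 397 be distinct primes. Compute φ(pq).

φ(n) = (p − 1)(q − 1) = (113−1)(397−1) = 112·396 = 44352.

44352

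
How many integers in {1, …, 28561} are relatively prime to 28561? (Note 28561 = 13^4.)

26364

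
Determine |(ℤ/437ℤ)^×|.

396

Factor 437: 437 = 19 * 23.
φ(437) = 437 · (1 − 1/19) · (1 − 1/23)
       = 437 · 396/437 = 396.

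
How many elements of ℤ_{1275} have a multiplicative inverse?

640

First factor: 1275 = 3 * 5^2 * 17.
φ(1275) = 1275 · (1 − 1/3) · (1 − 1/5) · (1 − 1/17)
       = 1275 · 128/255 = 640.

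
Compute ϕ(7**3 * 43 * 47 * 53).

φ(7^3) = 7^2·(7−1) = 49·6 = 294.
φ(43) = 43 − 1 = 42.
φ(47) = 47 − 1 = 46.
φ(53) = 53 − 1 = 52.
Multiply: 294 · 42 · 46 · 52 = 29536416.

29536416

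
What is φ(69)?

44

69 = 3 · 23.
φ(69) = 69 · (1 − 1/3) · (1 − 1/23)
       = 69 · 44/69 = 44.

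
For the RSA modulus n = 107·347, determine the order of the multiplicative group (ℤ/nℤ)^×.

36676

φ(pq) = (p−1)(q−1) = 106 · 346 = 36676.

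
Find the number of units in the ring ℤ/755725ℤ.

Factor 755725: 755725 = 5^2 * 19 * 37 * 43.
φ(5^2) = 5^1·(5−1) = 5·4 = 20.
φ(19) = 19 − 1 = 18.
φ(37) = 37 − 1 = 36.
φ(43) = 43 − 1 = 42.
Multiply: 20 · 18 · 36 · 42 = 544320.

544320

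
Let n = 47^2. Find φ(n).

φ(2209) = 2209 · (1 − 1/47)
       = 2209 · 46/47 = 2162.

2162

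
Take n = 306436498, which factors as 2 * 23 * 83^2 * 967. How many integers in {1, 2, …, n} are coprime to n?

φ(2) = 2 − 1 = 1.
φ(23) = 23 − 1 = 22.
φ(83^2) = 83^2 − 83^1 = 6889 − 83 = 6806.
φ(967) = 967 − 1 = 966.
φ(306436498) = 1 × 22 × 6806 × 966 = 144641112.

144641112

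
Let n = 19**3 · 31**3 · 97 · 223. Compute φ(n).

φ(19^3) = 19^3 − 19^2 = 6859 − 361 = 6498.
φ(31^3) = 31^2·(31−1) = 961·30 = 28830.
φ(97) = 97 − 1 = 96.
φ(223) = 223 − 1 = 222.
Since φ is multiplicative, φ(4420002160939) = 6498 · 28830 · 96 · 222 = 3992533390080.

3992533390080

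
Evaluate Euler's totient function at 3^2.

6

φ(3^2) = 3^2 − 3^1 = 9 − 3 = 6.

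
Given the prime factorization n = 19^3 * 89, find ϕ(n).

φ(610451) = 610451 · (1 − 1/19) · (1 − 1/89)
       = 610451 · 1584/1691 = 571824.

571824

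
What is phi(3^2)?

6

φ(9) = 9 · (1 − 1/3)
       = 9 · 2/3 = 6.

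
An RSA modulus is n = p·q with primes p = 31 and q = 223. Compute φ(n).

6660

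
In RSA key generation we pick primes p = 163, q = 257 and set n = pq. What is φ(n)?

41472

φ(n) = (p − 1)(q − 1) = (163−1)(257−1) = 162·256 = 41472.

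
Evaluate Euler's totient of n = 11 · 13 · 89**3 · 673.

φ(67845511591) = 67845511591 · (1 − 1/11) · (1 − 1/13) · (1 − 1/89) · (1 − 1/673)
       = 67845511591 · 7096320/8565271 = 56209950720.

56209950720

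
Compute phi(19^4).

φ(130321) = 130321 · (1 − 1/19)
       = 130321 · 18/19 = 123462.

123462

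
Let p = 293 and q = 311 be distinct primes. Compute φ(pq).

90520

For distinct primes, φ(pq) = (p−1)(q−1) = 292 × 310 = 90520.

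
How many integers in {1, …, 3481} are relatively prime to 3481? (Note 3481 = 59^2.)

3422

φ(59^2) = 59^1·(59−1) = 59·58 = 3422.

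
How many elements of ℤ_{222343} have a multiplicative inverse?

179200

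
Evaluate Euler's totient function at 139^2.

19182

φ(139^2) = 139^1·(139−1) = 139·138 = 19182.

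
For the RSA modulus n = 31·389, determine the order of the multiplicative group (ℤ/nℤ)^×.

11640

φ(12059) = 12059 · (1 − 1/31) · (1 − 1/389)
       = 12059 · 11640/12059 = 11640.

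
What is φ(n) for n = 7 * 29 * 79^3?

81782064

φ(7) = 7 − 1 = 6.
φ(29) = 29 − 1 = 28.
φ(79^3) = 79^3 − 79^2 = 493039 − 6241 = 486798.
Multiply: 6 · 28 · 486798 = 81782064.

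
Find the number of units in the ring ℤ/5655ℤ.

2688

Factor 5655: 5655 = 3 · 5 · 13 · 29.
φ(5655) = 5655 · (1 − 1/3) · (1 − 1/5) · (1 − 1/13) · (1 − 1/29)
       = 5655 · 2688/5655 = 2688.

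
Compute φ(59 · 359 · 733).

15199248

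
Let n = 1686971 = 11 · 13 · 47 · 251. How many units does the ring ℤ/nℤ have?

1380000

φ(11) = 11 − 1 = 10.
φ(13) = 13 − 1 = 12.
φ(47) = 47 − 1 = 46.
φ(251) = 251 − 1 = 250.
Since φ is multiplicative, φ(1686971) = 10 · 12 · 46 · 250 = 1380000.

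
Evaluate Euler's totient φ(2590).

864

Factor 2590: 2590 = 2 · 5 · 7 · 37.
φ(2) = 2 − 1 = 1.
φ(5) = 5 − 1 = 4.
φ(7) = 7 − 1 = 6.
φ(37) = 37 − 1 = 36.
Multiply: 1 · 4 · 6 · 36 = 864.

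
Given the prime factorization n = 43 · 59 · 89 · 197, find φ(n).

φ(43) = 43 − 1 = 42.
φ(59) = 59 − 1 = 58.
φ(89) = 89 − 1 = 88.
φ(197) = 197 − 1 = 196.
Multiply: 42 · 58 · 88 · 196 = 42016128.

42016128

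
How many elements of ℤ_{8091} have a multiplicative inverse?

8091 = 3^2 · 29 · 31.
φ(3^2) = 3^1·(3−1) = 3·2 = 6.
φ(29) = 29 − 1 = 28.
φ(31) = 31 − 1 = 30.
φ(8091) = 6 × 28 × 30 = 5040.

5040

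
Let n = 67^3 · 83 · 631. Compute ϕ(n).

φ(67^3) = 67^2·(67−1) = 4489·66 = 296274.
φ(83) = 83 − 1 = 82.
φ(631) = 631 − 1 = 630.
Since φ is multiplicative, φ(15751860599) = 296274 · 82 · 630 = 15305514840.

15305514840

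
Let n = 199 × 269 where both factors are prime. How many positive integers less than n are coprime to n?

53064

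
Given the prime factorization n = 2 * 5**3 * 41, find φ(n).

φ(2) = 2 − 1 = 1.
φ(5^3) = 5^2·(5−1) = 25·4 = 100.
φ(41) = 41 − 1 = 40.
φ(10250) = 1 × 100 × 40 = 4000.

4000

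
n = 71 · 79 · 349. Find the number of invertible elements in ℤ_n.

φ(1957541) = 1957541 · (1 − 1/71) · (1 − 1/79) · (1 − 1/349)
       = 1957541 · 1900080/1957541 = 1900080.

1900080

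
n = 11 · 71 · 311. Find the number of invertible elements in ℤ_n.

φ(242891) = 242891 · (1 − 1/11) · (1 − 1/71) · (1 − 1/311)
       = 242891 · 217000/242891 = 217000.

217000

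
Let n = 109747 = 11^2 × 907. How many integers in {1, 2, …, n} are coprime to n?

φ(109747) = 109747 · (1 − 1/11) · (1 − 1/907)
       = 109747 · 9060/9977 = 99660.

99660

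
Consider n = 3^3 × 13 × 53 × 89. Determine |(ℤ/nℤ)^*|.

φ(1655667) = 1655667 · (1 − 1/3) · (1 − 1/13) · (1 − 1/53) · (1 − 1/89)
       = 1655667 · 109824/183963 = 988416.

988416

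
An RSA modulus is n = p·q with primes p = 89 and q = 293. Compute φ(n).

For distinct primes, φ(pq) = (p−1)(q−1) = 88 × 292 = 25696.

25696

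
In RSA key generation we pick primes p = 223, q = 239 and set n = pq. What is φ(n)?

52836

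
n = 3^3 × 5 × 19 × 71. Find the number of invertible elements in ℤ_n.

90720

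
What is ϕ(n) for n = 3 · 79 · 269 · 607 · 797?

φ(30842362587) = 30842362587 · (1 − 1/3) · (1 − 1/79) · (1 − 1/269) · (1 − 1/607) · (1 − 1/797)
       = 30842362587 · 20167175808/30842362587 = 20167175808.

20167175808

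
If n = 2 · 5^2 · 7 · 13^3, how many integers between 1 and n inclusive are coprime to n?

φ(2) = 2 − 1 = 1.
φ(5^2) = 5^1·(5−1) = 5·4 = 20.
φ(7) = 7 − 1 = 6.
φ(13^3) = 13^3 − 13^2 = 2197 − 169 = 2028.
Multiply: 1 · 20 · 6 · 2028 = 243360.

243360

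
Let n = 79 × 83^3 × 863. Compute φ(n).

φ(79) = 79 − 1 = 78.
φ(83^3) = 83^2·(83−1) = 6889·82 = 564898.
φ(863) = 863 − 1 = 862.
Multiply: 78 · 564898 · 862 = 37981481928.

37981481928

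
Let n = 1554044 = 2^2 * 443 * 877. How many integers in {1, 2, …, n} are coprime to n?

774384

φ(1554044) = 1554044 · (1 − 1/2) · (1 − 1/443) · (1 − 1/877)
       = 1554044 · 387192/777022 = 774384.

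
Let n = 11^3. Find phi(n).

φ(11^3) = 11^2·(11−1) = 121·10 = 1210.

1210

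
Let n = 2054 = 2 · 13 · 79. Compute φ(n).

936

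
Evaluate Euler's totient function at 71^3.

φ(71^3) = 71^3 − 71^2 = 357911 − 5041 = 352870.

352870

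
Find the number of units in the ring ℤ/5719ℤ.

First factor: 5719 = 7 · 19 · 43.
φ(5719) = 5719 · (1 − 1/7) · (1 − 1/19) · (1 − 1/43)
       = 5719 · 4536/5719 = 4536.

4536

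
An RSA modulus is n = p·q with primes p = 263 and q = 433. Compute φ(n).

113184

For distinct primes, φ(pq) = (p−1)(q−1) = 262 × 432 = 113184.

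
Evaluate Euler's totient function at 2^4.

8

φ(16) = 16 · (1 − 1/2)
       = 16 · 1/2 = 8.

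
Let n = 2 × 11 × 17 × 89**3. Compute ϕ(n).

111527680

φ(263658406) = 263658406 · (1 − 1/2) · (1 − 1/11) · (1 − 1/17) · (1 − 1/89)
       = 263658406 · 14080/33286 = 111527680.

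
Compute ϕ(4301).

Factor 4301: 4301 = 11 · 17 · 23.
φ(4301) = 4301 · (1 − 1/11) · (1 − 1/17) · (1 − 1/23)
       = 4301 · 3520/4301 = 3520.

3520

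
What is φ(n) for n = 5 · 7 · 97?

2304

φ(5) = 5 − 1 = 4.
φ(7) = 7 − 1 = 6.
φ(97) = 97 − 1 = 96.
Multiply: 4 · 6 · 96 = 2304.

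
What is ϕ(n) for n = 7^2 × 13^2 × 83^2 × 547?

24347729952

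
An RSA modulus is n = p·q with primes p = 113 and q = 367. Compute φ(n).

φ(pq) = (p−1)(q−1) = 112 · 366 = 40992.

40992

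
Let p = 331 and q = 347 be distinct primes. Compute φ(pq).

114180

φ(n) = (p − 1)(q − 1) = (331−1)(347−1) = 330·346 = 114180.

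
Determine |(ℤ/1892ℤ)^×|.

840

1892 = 2^2 · 11 · 43.
φ(1892) = 1892 · (1 − 1/2) · (1 − 1/11) · (1 − 1/43)
       = 1892 · 420/946 = 840.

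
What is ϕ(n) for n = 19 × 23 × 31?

φ(19) = 19 − 1 = 18.
φ(23) = 23 − 1 = 22.
φ(31) = 31 − 1 = 30.
Multiply: 18 · 22 · 30 = 11880.

11880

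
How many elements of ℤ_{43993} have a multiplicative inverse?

Factor 43993: 43993 = 29 · 37 · 41.
φ(43993) = 43993 · (1 − 1/29) · (1 − 1/37) · (1 − 1/41)
       = 43993 · 40320/43993 = 40320.

40320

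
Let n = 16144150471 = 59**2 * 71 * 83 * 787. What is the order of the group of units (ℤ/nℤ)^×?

15438832080

φ(59^2) = 59^2 − 59^1 = 3481 − 59 = 3422.
φ(71) = 71 − 1 = 70.
φ(83) = 83 − 1 = 82.
φ(787) = 787 − 1 = 786.
Multiply: 3422 · 70 · 82 · 786 = 15438832080.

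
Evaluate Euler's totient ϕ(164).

First factor: 164 = 2**2 · 41.
φ(164) = 164 · (1 − 1/2) · (1 − 1/41)
       = 164 · 40/82 = 80.

80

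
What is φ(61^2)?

φ(61^2) = 61^1·(61−1) = 61·60 = 3660.

3660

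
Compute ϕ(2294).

2294 = 2 × 31 × 37.
φ(2294) = 2294 · (1 − 1/2) · (1 − 1/31) · (1 − 1/37)
       = 2294 · 1080/2294 = 1080.

1080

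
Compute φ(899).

840

Factor 899: 899 = 29 * 31.
φ(899) = 899 · (1 − 1/29) · (1 − 1/31)
       = 899 · 840/899 = 840.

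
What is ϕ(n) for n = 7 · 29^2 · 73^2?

φ(31371823) = 31371823 · (1 − 1/7) · (1 − 1/29) · (1 − 1/73)
       = 31371823 · 12096/14819 = 25607232.

25607232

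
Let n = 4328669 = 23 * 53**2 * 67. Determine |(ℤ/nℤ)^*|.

φ(23) = 23 − 1 = 22.
φ(53^2) = 53^1·(53−1) = 53·52 = 2756.
φ(67) = 67 − 1 = 66.
Since φ is multiplicative, φ(4328669) = 22 · 2756 · 66 = 4001712.

4001712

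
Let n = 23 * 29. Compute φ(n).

φ(23) = 23 − 1 = 22.
φ(29) = 29 − 1 = 28.
Multiply: 22 · 28 = 616.

616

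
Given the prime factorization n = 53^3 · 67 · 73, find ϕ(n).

694115136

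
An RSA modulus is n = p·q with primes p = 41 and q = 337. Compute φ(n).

13440

φ(pq) = (p−1)(q−1) = 40 · 336 = 13440.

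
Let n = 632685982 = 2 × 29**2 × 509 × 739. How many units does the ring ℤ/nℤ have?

φ(632685982) = 632685982 · (1 − 1/2) · (1 − 1/29) · (1 − 1/509) · (1 − 1/739)
       = 632685982 · 10497312/21816758 = 304422048.

304422048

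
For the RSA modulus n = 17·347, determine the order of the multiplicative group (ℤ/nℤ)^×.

For distinct primes, φ(pq) = (p−1)(q−1) = 16 × 346 = 5536.

5536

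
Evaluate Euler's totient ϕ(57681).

First factor: 57681 = 3**2 * 13 * 17 * 29.
φ(3^2) = 3^2 − 3^1 = 9 − 3 = 6.
φ(13) = 13 − 1 = 12.
φ(17) = 17 − 1 = 16.
φ(29) = 29 − 1 = 28.
φ(57681) = 6 × 12 × 16 × 28 = 32256.

32256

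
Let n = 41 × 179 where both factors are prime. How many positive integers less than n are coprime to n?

7120

φ(41) = 41 − 1 = 40.
φ(179) = 179 − 1 = 178.
Since φ is multiplicative, φ(7339) = 40 · 178 = 7120.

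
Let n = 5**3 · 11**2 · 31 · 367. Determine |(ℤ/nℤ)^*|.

120780000

φ(5^3) = 5^2·(5−1) = 25·4 = 100.
φ(11^2) = 11^1·(11−1) = 11·10 = 110.
φ(31) = 31 − 1 = 30.
φ(367) = 367 − 1 = 366.
φ(172077125) = 100 × 110 × 30 × 366 = 120780000.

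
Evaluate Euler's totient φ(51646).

First factor: 51646 = 2 * 7^2 * 17 * 31.
φ(2) = 2 − 1 = 1.
φ(7^2) = 7^2 − 7^1 = 49 − 7 = 42.
φ(17) = 17 − 1 = 16.
φ(31) = 31 − 1 = 30.
Since φ is multiplicative, φ(51646) = 1 · 42 · 16 · 30 = 20160.

20160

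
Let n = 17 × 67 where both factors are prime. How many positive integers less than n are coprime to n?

φ(n) = (p − 1)(q − 1) = (17−1)(67−1) = 16·66 = 1056.

1056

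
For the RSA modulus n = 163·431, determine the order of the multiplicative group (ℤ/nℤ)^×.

φ(163) = 163 − 1 = 162.
φ(431) = 431 − 1 = 430.
φ(70253) = 162 × 430 = 69660.

69660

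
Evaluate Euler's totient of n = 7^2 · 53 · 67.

144144

φ(173999) = 173999 · (1 − 1/7) · (1 − 1/53) · (1 − 1/67)
       = 173999 · 20592/24857 = 144144.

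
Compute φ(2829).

1760

Factor 2829: 2829 = 3 × 23 × 41.
φ(3) = 3 − 1 = 2.
φ(23) = 23 − 1 = 22.
φ(41) = 41 − 1 = 40.
φ(2829) = 2 × 22 × 40 = 1760.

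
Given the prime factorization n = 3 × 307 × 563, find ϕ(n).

343944

φ(518523) = 518523 · (1 − 1/3) · (1 − 1/307) · (1 − 1/563)
       = 518523 · 343944/518523 = 343944.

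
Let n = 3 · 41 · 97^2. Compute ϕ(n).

744960

φ(1157307) = 1157307 · (1 − 1/3) · (1 − 1/41) · (1 − 1/97)
       = 1157307 · 7680/11931 = 744960.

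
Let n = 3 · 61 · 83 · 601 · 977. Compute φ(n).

φ(3) = 3 − 1 = 2.
φ(61) = 61 − 1 = 60.
φ(83) = 83 − 1 = 82.
φ(601) = 601 − 1 = 600.
φ(977) = 977 − 1 = 976.
Since φ is multiplicative, φ(8918631453) = 2 · 60 · 82 · 600 · 976 = 5762304000.

5762304000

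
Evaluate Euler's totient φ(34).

34 = 2 · 17.
φ(2) = 2 − 1 = 1.
φ(17) = 17 − 1 = 16.
φ(34) = 1 × 16 = 16.

16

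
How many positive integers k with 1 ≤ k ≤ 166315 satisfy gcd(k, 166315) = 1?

Prime factorization: 166315 = 5 × 29 × 31 × 37.
φ(5) = 5 − 1 = 4.
φ(29) = 29 − 1 = 28.
φ(31) = 31 − 1 = 30.
φ(37) = 37 − 1 = 36.
Since φ is multiplicative, φ(166315) = 4 · 28 · 30 · 36 = 120960.

120960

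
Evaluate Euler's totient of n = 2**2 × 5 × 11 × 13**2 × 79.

973440

φ(2^2) = 2^2 − 2^1 = 4 − 2 = 2.
φ(5) = 5 − 1 = 4.
φ(11) = 11 − 1 = 10.
φ(13^2) = 13^2 − 13^1 = 169 − 13 = 156.
φ(79) = 79 − 1 = 78.
Since φ is multiplicative, φ(2937220) = 2 · 4 · 10 · 156 · 78 = 973440.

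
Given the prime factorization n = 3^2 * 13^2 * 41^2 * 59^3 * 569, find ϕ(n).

176035415362560

φ(298789429337451) = 298789429337451 · (1 − 1/3) · (1 − 1/13) · (1 − 1/41) · (1 − 1/59) · (1 − 1/569)
       = 298789429337451 · 31626240/53680029 = 176035415362560.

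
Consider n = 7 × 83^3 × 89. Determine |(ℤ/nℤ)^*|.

298266144

φ(356223301) = 356223301 · (1 − 1/7) · (1 − 1/83) · (1 − 1/89)
       = 356223301 · 43296/51709 = 298266144.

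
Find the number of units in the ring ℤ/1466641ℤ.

1466641 = 11^2 * 17 * 23 * 31.
φ(11^2) = 11^2 − 11^1 = 121 − 11 = 110.
φ(17) = 17 − 1 = 16.
φ(23) = 23 − 1 = 22.
φ(31) = 31 − 1 = 30.
Multiply: 110 · 16 · 22 · 30 = 1161600.

1161600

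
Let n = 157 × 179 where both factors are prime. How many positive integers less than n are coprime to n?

27768

φ(157) = 157 − 1 = 156.
φ(179) = 179 − 1 = 178.
Since φ is multiplicative, φ(28103) = 156 · 178 = 27768.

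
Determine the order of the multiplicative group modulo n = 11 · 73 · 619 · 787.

349738560

φ(391183859) = 391183859 · (1 − 1/11) · (1 − 1/73) · (1 − 1/619) · (1 − 1/787)
       = 391183859 · 349738560/391183859 = 349738560.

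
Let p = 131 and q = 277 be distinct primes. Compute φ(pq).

35880

φ(pq) = (p−1)(q−1) = 130 · 276 = 35880.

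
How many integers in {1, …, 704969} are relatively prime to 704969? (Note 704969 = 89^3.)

697048

φ(89^3) = 89^3 − 89^2 = 704969 − 7921 = 697048.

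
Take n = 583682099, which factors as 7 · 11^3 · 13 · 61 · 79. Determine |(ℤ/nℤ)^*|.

φ(583682099) = 583682099 · (1 − 1/7) · (1 − 1/11) · (1 − 1/13) · (1 − 1/61) · (1 − 1/79)
       = 583682099 · 3369600/4823819 = 407721600.

407721600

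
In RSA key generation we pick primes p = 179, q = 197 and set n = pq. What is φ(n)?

34888

For distinct primes, φ(pq) = (p−1)(q−1) = 178 × 196 = 34888.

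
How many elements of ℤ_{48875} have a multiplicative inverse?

48875 = 5^3 · 17 · 23.
φ(48875) = 48875 · (1 − 1/5) · (1 − 1/17) · (1 − 1/23)
       = 48875 · 1408/1955 = 35200.

35200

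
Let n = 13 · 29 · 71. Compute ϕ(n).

23520

φ(13) = 13 − 1 = 12.
φ(29) = 29 − 1 = 28.
φ(71) = 71 − 1 = 70.
Multiply: 12 · 28 · 70 = 23520.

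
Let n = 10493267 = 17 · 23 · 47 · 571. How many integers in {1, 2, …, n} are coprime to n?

9229440

φ(17) = 17 − 1 = 16.
φ(23) = 23 − 1 = 22.
φ(47) = 47 − 1 = 46.
φ(571) = 571 − 1 = 570.
Multiply: 16 · 22 · 46 · 570 = 9229440.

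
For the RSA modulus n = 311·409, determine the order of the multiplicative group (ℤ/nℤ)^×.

For distinct primes, φ(pq) = (p−1)(q−1) = 310 × 408 = 126480.

126480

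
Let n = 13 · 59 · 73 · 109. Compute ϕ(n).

5412096

φ(6103019) = 6103019 · (1 − 1/13) · (1 − 1/59) · (1 − 1/73) · (1 − 1/109)
       = 6103019 · 5412096/6103019 = 5412096.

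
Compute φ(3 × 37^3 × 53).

5125536

φ(3) = 3 − 1 = 2.
φ(37^3) = 37^2·(37−1) = 1369·36 = 49284.
φ(53) = 53 − 1 = 52.
Since φ is multiplicative, φ(8053827) = 2 · 49284 · 52 = 5125536.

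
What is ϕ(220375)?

168000

220375 = 5^3 · 41 · 43.
φ(220375) = 220375 · (1 − 1/5) · (1 − 1/41) · (1 − 1/43)
       = 220375 · 6720/8815 = 168000.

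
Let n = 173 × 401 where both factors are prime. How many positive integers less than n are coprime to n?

68800

For distinct primes, φ(pq) = (p−1)(q−1) = 172 × 400 = 68800.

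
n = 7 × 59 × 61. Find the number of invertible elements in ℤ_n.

φ(25193) = 25193 · (1 − 1/7) · (1 − 1/59) · (1 − 1/61)
       = 25193 · 20880/25193 = 20880.

20880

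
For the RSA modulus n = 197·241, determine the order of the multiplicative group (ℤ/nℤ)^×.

47040

φ(47477) = 47477 · (1 − 1/197) · (1 − 1/241)
       = 47477 · 47040/47477 = 47040.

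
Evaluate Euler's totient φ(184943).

147840

Prime factorization: 184943 = 11 × 17 × 23 × 43.
φ(184943) = 184943 · (1 − 1/11) · (1 − 1/17) · (1 − 1/23) · (1 − 1/43)
       = 184943 · 147840/184943 = 147840.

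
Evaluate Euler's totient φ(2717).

2717 = 11 × 13 × 19.
φ(2717) = 2717 · (1 − 1/11) · (1 − 1/13) · (1 − 1/19)
       = 2717 · 2160/2717 = 2160.

2160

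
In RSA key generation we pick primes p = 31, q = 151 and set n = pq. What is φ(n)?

φ(pq) = (p−1)(q−1) = 30 · 150 = 4500.

4500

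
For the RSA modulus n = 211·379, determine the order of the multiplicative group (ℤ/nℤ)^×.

φ(pq) = (p−1)(q−1) = 210 · 378 = 79380.

79380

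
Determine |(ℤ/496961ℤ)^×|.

First factor: 496961 = 17 · 23 · 31 · 41.
φ(17) = 17 − 1 = 16.
φ(23) = 23 − 1 = 22.
φ(31) = 31 − 1 = 30.
φ(41) = 41 − 1 = 40.
Multiply: 16 · 22 · 30 · 40 = 422400.

422400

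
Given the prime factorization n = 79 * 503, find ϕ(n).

39156

φ(39737) = 39737 · (1 − 1/79) · (1 − 1/503)
       = 39737 · 39156/39737 = 39156.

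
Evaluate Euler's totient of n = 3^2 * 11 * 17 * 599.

574080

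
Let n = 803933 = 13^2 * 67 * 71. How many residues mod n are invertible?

φ(13^2) = 13^2 − 13^1 = 169 − 13 = 156.
φ(67) = 67 − 1 = 66.
φ(71) = 71 − 1 = 70.
φ(803933) = 156 × 66 × 70 = 720720.

720720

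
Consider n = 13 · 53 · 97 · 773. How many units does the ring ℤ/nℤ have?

φ(51661909) = 51661909 · (1 − 1/13) · (1 − 1/53) · (1 − 1/97) · (1 − 1/773)
       = 51661909 · 46245888/51661909 = 46245888.

46245888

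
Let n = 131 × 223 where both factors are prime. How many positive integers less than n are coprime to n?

28860

φ(131) = 131 − 1 = 130.
φ(223) = 223 − 1 = 222.
φ(29213) = 130 × 222 = 28860.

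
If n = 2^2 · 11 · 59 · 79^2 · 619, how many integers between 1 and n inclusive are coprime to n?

4417414560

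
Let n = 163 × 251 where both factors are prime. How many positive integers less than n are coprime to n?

φ(n) = (p − 1)(q − 1) = (163−1)(251−1) = 162·250 = 40500.

40500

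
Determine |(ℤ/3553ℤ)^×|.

First factor: 3553 = 11 · 17 · 19.
φ(3553) = 3553 · (1 − 1/11) · (1 − 1/17) · (1 − 1/19)
       = 3553 · 2880/3553 = 2880.

2880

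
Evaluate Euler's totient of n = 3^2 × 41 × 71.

φ(26199) = 26199 · (1 − 1/3) · (1 − 1/41) · (1 − 1/71)
       = 26199 · 5600/8733 = 16800.

16800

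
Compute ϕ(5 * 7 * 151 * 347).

1245600

φ(5) = 5 − 1 = 4.
φ(7) = 7 − 1 = 6.
φ(151) = 151 − 1 = 150.
φ(347) = 347 − 1 = 346.
Since φ is multiplicative, φ(1833895) = 4 · 6 · 150 · 346 = 1245600.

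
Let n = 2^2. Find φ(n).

φ(2^2) = 2^1·(2−1) = 2·1 = 2.

2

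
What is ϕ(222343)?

179200

Prime factorization: 222343 = 11 · 17 · 29 · 41.
φ(222343) = 222343 · (1 − 1/11) · (1 − 1/17) · (1 − 1/29) · (1 − 1/41)
       = 222343 · 179200/222343 = 179200.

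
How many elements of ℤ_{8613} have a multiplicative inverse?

5040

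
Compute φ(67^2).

φ(67^2) = 67^1·(67−1) = 67·66 = 4422.

4422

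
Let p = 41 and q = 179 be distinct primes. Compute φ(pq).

For distinct primes, φ(pq) = (p−1)(q−1) = 40 × 178 = 7120.

7120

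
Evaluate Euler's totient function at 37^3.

φ(50653) = 50653 · (1 − 1/37)
       = 50653 · 36/37 = 49284.

49284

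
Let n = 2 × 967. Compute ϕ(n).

φ(2) = 2 − 1 = 1.
φ(967) = 967 − 1 = 966.
Multiply: 1 · 966 = 966.

966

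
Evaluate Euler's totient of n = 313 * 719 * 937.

φ(210869039) = 210869039 · (1 − 1/313) · (1 − 1/719) · (1 − 1/937)
       = 210869039 · 209678976/210869039 = 209678976.

209678976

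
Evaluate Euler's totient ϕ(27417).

Factor 27417: 27417 = 3 · 13 · 19 · 37.
φ(3) = 3 − 1 = 2.
φ(13) = 13 − 1 = 12.
φ(19) = 19 − 1 = 18.
φ(37) = 37 − 1 = 36.
Since φ is multiplicative, φ(27417) = 2 · 12 · 18 · 36 = 15552.

15552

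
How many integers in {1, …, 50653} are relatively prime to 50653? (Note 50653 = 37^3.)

49284

φ(50653) = 50653 · (1 − 1/37)
       = 50653 · 36/37 = 49284.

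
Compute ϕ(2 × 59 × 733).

42456

φ(86494) = 86494 · (1 − 1/2) · (1 − 1/59) · (1 − 1/733)
       = 86494 · 42456/86494 = 42456.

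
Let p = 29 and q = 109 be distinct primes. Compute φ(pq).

3024

φ(n) = (p − 1)(q − 1) = (29−1)(109−1) = 28·108 = 3024.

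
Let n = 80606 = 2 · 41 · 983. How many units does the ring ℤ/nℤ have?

39280

φ(2) = 2 − 1 = 1.
φ(41) = 41 − 1 = 40.
φ(983) = 983 − 1 = 982.
φ(80606) = 1 × 40 × 982 = 39280.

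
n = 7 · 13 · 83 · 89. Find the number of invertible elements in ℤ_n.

519552

φ(672217) = 672217 · (1 − 1/7) · (1 − 1/13) · (1 − 1/83) · (1 − 1/89)
       = 672217 · 519552/672217 = 519552.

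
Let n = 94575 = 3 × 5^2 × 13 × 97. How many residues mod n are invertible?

46080

φ(94575) = 94575 · (1 − 1/3) · (1 − 1/5) · (1 − 1/13) · (1 − 1/97)
       = 94575 · 9216/18915 = 46080.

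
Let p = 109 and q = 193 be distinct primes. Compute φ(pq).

20736

φ(pq) = (p−1)(q−1) = 108 · 192 = 20736.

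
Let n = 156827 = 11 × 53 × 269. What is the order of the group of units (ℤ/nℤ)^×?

139360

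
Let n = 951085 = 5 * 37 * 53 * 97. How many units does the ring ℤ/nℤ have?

718848

φ(5) = 5 − 1 = 4.
φ(37) = 37 − 1 = 36.
φ(53) = 53 − 1 = 52.
φ(97) = 97 − 1 = 96.
φ(951085) = 4 × 36 × 52 × 96 = 718848.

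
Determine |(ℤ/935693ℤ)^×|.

Factor 935693: 935693 = 11**3 · 19 · 37.
φ(935693) = 935693 · (1 − 1/11) · (1 − 1/19) · (1 − 1/37)
       = 935693 · 6480/7733 = 784080.

784080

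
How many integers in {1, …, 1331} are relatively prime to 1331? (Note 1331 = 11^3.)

1210

φ(11^3) = 11^2·(11−1) = 121·10 = 1210.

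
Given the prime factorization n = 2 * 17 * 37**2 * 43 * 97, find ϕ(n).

φ(194143366) = 194143366 · (1 − 1/2) · (1 − 1/17) · (1 − 1/37) · (1 − 1/43) · (1 − 1/97)
       = 194143366 · 2322432/5247118 = 85929984.

85929984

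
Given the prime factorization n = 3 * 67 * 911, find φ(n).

φ(3) = 3 − 1 = 2.
φ(67) = 67 − 1 = 66.
φ(911) = 911 − 1 = 910.
φ(183111) = 2 × 66 × 910 = 120120.

120120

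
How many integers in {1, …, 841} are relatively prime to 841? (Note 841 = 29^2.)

812

φ(841) = 841 · (1 − 1/29)
       = 841 · 28/29 = 812.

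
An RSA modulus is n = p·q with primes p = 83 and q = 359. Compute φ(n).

29356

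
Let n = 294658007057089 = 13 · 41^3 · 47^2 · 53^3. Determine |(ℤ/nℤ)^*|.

254811910030080

φ(13) = 13 − 1 = 12.
φ(41^3) = 41^2·(41−1) = 1681·40 = 67240.
φ(47^2) = 47^2 − 47^1 = 2209 − 47 = 2162.
φ(53^3) = 53^3 − 53^2 = 148877 − 2809 = 146068.
Multiply: 12 · 67240 · 2162 · 146068 = 254811910030080.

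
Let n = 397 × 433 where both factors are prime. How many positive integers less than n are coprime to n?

171072

φ(pq) = (p−1)(q−1) = 396 · 432 = 171072.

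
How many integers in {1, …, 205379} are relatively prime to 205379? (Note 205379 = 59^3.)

201898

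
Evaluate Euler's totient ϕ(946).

420

946 = 2 · 11 · 43.
φ(2) = 2 − 1 = 1.
φ(11) = 11 − 1 = 10.
φ(43) = 43 − 1 = 42.
Multiply: 1 · 10 · 42 = 420.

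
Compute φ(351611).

290304

First factor: 351611 = 13 × 17 × 37 × 43.
φ(351611) = 351611 · (1 − 1/13) · (1 − 1/17) · (1 − 1/37) · (1 − 1/43)
       = 351611 · 290304/351611 = 290304.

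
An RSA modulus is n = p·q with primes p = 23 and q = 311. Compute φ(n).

6820

φ(7153) = 7153 · (1 − 1/23) · (1 − 1/311)
       = 7153 · 6820/7153 = 6820.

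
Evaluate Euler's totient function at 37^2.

1332

φ(1369) = 1369 · (1 − 1/37)
       = 1369 · 36/37 = 1332.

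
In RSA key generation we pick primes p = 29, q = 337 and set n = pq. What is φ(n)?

9408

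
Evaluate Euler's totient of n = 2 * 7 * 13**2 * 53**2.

2579616

φ(2) = 2 − 1 = 1.
φ(7) = 7 − 1 = 6.
φ(13^2) = 13^1·(13−1) = 13·12 = 156.
φ(53^2) = 53^2 − 53^1 = 2809 − 53 = 2756.
φ(6646094) = 1 × 6 × 156 × 2756 = 2579616.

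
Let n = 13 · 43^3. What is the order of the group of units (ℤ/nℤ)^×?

931896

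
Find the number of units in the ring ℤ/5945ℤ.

4480

Prime factorization: 5945 = 5 · 29 · 41.
φ(5945) = 5945 · (1 − 1/5) · (1 − 1/29) · (1 − 1/41)
       = 5945 · 4480/5945 = 4480.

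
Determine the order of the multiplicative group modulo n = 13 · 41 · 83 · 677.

26607360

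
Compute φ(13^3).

φ(13^3) = 13^2·(13−1) = 169·12 = 2028.

2028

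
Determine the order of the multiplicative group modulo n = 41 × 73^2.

210240

φ(41) = 41 − 1 = 40.
φ(73^2) = 73^2 − 73^1 = 5329 − 73 = 5256.
Since φ is multiplicative, φ(218489) = 40 · 5256 = 210240.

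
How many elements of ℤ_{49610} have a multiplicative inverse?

17600

Factor 49610: 49610 = 2 × 5 × 11**2 × 41.
φ(49610) = 49610 · (1 − 1/2) · (1 − 1/5) · (1 − 1/11) · (1 − 1/41)
       = 49610 · 1600/4510 = 17600.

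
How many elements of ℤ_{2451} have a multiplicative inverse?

1512

2451 = 3 × 19 × 43.
φ(2451) = 2451 · (1 − 1/3) · (1 − 1/19) · (1 − 1/43)
       = 2451 · 1512/2451 = 1512.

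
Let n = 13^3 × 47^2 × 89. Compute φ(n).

385839168

φ(13^3) = 13^2·(13−1) = 169·12 = 2028.
φ(47^2) = 47^1·(47−1) = 47·46 = 2162.
φ(89) = 89 − 1 = 88.
Since φ is multiplicative, φ(431932397) = 2028 · 2162 · 88 = 385839168.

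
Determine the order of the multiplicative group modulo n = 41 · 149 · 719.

φ(41) = 41 − 1 = 40.
φ(149) = 149 − 1 = 148.
φ(719) = 719 − 1 = 718.
φ(4392371) = 40 × 148 × 718 = 4250560.

4250560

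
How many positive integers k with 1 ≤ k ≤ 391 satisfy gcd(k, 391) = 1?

352

Factor 391: 391 = 17 · 23.
φ(391) = 391 · (1 − 1/17) · (1 − 1/23)
       = 391 · 352/391 = 352.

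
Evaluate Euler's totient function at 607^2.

367842

φ(368449) = 368449 · (1 − 1/607)
       = 368449 · 606/607 = 367842.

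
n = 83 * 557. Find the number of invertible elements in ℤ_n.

45592

φ(46231) = 46231 · (1 − 1/83) · (1 − 1/557)
       = 46231 · 45592/46231 = 45592.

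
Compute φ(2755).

2016

First factor: 2755 = 5 × 19 × 29.
φ(2755) = 2755 · (1 − 1/5) · (1 − 1/19) · (1 − 1/29)
       = 2755 · 2016/2755 = 2016.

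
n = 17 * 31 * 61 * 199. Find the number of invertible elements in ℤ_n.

φ(6397253) = 6397253 · (1 − 1/17) · (1 − 1/31) · (1 − 1/61) · (1 − 1/199)
       = 6397253 · 5702400/6397253 = 5702400.

5702400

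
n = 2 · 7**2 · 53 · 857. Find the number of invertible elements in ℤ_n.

φ(4451258) = 4451258 · (1 − 1/2) · (1 − 1/7) · (1 − 1/53) · (1 − 1/857)
       = 4451258 · 267072/635894 = 1869504.

1869504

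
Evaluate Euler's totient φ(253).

220

First factor: 253 = 11 * 23.
φ(253) = 253 · (1 − 1/11) · (1 − 1/23)
       = 253 · 220/253 = 220.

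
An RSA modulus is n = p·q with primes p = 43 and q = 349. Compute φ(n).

φ(43) = 43 − 1 = 42.
φ(349) = 349 − 1 = 348.
φ(15007) = 42 × 348 = 14616.

14616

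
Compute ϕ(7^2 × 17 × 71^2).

3339840

φ(7^2) = 7^2 − 7^1 = 49 − 7 = 42.
φ(17) = 17 − 1 = 16.
φ(71^2) = 71^1·(71−1) = 71·70 = 4970.
Multiply: 42 · 16 · 4970 = 3339840.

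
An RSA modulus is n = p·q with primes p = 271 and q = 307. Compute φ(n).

82620

For distinct primes, φ(pq) = (p−1)(q−1) = 270 × 306 = 82620.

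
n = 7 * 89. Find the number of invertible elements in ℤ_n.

528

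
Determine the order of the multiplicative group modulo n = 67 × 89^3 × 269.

φ(67) = 67 − 1 = 66.
φ(89^3) = 89^2·(89−1) = 7921·88 = 697048.
φ(269) = 269 − 1 = 268.
Multiply: 66 · 697048 · 268 = 12329385024.

12329385024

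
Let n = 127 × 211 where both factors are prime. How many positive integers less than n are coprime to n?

φ(pq) = (p−1)(q−1) = 126 · 210 = 26460.

26460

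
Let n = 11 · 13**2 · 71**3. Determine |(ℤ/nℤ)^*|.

550477200

φ(11) = 11 − 1 = 10.
φ(13^2) = 13^1·(13−1) = 13·12 = 156.
φ(71^3) = 71^3 − 71^2 = 357911 − 5041 = 352870.
Multiply: 10 · 156 · 352870 = 550477200.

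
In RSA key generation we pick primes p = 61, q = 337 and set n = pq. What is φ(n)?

φ(61) = 61 − 1 = 60.
φ(337) = 337 − 1 = 336.
Multiply: 60 · 336 = 20160.

20160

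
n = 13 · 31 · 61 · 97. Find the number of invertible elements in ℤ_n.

2073600

φ(13) = 13 − 1 = 12.
φ(31) = 31 − 1 = 30.
φ(61) = 61 − 1 = 60.
φ(97) = 97 − 1 = 96.
Multiply: 12 · 30 · 60 · 96 = 2073600.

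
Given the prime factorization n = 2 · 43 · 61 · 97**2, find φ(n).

23466240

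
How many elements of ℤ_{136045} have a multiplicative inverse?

First factor: 136045 = 5 · 7 · 13**2 · 23.
φ(5) = 5 − 1 = 4.
φ(7) = 7 − 1 = 6.
φ(13^2) = 13^2 − 13^1 = 169 − 13 = 156.
φ(23) = 23 − 1 = 22.
φ(136045) = 4 × 6 × 156 × 22 = 82368.

82368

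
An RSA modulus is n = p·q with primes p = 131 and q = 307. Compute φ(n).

39780

φ(pq) = (p−1)(q−1) = 130 · 306 = 39780.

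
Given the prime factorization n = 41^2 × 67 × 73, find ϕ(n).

φ(41^2) = 41^2 − 41^1 = 1681 − 41 = 1640.
φ(67) = 67 − 1 = 66.
φ(73) = 73 − 1 = 72.
φ(8221771) = 1640 × 66 × 72 = 7793280.

7793280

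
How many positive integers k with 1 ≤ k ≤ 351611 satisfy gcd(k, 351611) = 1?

351611 = 13 · 17 · 37 · 43.
φ(351611) = 351611 · (1 − 1/13) · (1 − 1/17) · (1 − 1/37) · (1 − 1/43)
       = 351611 · 290304/351611 = 290304.

290304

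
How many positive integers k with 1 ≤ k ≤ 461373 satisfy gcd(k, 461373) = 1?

264000

Factor 461373: 461373 = 3 × 11^2 × 31 × 41.
φ(461373) = 461373 · (1 − 1/3) · (1 − 1/11) · (1 − 1/31) · (1 − 1/41)
       = 461373 · 24000/41943 = 264000.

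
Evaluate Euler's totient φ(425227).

352800

First factor: 425227 = 11 × 29 × 31 × 43.
φ(425227) = 425227 · (1 − 1/11) · (1 − 1/29) · (1 − 1/31) · (1 − 1/43)
       = 425227 · 352800/425227 = 352800.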